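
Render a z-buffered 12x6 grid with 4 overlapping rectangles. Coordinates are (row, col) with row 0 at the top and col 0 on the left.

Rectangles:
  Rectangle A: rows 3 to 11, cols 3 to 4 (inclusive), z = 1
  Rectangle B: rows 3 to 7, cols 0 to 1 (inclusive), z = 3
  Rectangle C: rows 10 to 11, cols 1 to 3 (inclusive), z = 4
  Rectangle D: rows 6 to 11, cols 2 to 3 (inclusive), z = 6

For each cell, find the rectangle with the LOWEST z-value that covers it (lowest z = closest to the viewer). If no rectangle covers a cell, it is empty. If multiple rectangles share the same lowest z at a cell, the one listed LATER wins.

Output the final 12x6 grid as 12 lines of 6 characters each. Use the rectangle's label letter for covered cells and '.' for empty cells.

......
......
......
BB.AA.
BB.AA.
BB.AA.
BBDAA.
BBDAA.
..DAA.
..DAA.
.CCAA.
.CCAA.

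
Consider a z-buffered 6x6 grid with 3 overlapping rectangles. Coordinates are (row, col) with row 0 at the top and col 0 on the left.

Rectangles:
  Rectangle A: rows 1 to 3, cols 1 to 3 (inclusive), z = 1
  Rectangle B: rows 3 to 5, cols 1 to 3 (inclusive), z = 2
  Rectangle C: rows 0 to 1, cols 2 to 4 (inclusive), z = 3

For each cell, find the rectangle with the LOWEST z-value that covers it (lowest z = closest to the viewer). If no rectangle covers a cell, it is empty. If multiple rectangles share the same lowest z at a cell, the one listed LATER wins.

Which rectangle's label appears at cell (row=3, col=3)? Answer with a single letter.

Answer: A

Derivation:
Check cell (3,3):
  A: rows 1-3 cols 1-3 z=1 -> covers; best now A (z=1)
  B: rows 3-5 cols 1-3 z=2 -> covers; best now A (z=1)
  C: rows 0-1 cols 2-4 -> outside (row miss)
Winner: A at z=1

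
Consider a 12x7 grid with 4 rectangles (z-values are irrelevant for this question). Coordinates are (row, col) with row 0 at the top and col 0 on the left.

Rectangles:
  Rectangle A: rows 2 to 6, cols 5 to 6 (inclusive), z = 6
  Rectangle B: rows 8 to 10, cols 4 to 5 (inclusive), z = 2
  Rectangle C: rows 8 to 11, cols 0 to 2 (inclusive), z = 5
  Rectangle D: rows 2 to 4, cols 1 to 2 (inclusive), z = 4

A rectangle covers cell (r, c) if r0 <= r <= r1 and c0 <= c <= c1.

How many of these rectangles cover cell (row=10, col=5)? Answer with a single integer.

Answer: 1

Derivation:
Check cell (10,5):
  A: rows 2-6 cols 5-6 -> outside (row miss)
  B: rows 8-10 cols 4-5 -> covers
  C: rows 8-11 cols 0-2 -> outside (col miss)
  D: rows 2-4 cols 1-2 -> outside (row miss)
Count covering = 1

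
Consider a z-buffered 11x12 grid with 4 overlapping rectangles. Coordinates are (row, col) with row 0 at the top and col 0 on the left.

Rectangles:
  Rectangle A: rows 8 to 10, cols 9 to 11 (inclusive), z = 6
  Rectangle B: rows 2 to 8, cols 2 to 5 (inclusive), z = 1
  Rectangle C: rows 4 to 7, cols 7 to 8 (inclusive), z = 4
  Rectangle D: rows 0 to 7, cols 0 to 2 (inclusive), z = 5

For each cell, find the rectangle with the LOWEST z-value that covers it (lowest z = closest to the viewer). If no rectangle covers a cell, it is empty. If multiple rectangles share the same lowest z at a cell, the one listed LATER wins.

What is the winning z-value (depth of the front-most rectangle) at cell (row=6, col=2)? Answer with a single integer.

Check cell (6,2):
  A: rows 8-10 cols 9-11 -> outside (row miss)
  B: rows 2-8 cols 2-5 z=1 -> covers; best now B (z=1)
  C: rows 4-7 cols 7-8 -> outside (col miss)
  D: rows 0-7 cols 0-2 z=5 -> covers; best now B (z=1)
Winner: B at z=1

Answer: 1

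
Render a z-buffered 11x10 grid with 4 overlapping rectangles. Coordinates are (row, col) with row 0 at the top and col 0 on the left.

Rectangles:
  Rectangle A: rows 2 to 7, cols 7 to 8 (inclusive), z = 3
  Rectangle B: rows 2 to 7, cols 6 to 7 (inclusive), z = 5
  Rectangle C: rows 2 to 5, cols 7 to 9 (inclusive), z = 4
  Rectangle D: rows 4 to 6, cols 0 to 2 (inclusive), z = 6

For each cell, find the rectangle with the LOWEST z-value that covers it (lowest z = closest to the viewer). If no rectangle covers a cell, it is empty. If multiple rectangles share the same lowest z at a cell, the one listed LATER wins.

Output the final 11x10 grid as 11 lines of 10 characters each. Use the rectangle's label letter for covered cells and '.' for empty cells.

..........
..........
......BAAC
......BAAC
DDD...BAAC
DDD...BAAC
DDD...BAA.
......BAA.
..........
..........
..........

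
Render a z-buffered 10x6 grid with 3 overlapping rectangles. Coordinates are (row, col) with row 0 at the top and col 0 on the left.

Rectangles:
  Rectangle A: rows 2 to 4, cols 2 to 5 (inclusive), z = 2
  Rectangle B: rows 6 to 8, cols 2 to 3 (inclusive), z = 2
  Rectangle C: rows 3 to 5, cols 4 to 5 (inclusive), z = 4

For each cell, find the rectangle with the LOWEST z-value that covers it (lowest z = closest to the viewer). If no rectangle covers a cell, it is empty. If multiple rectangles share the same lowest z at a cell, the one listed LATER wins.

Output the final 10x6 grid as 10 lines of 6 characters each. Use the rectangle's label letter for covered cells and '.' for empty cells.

......
......
..AAAA
..AAAA
..AAAA
....CC
..BB..
..BB..
..BB..
......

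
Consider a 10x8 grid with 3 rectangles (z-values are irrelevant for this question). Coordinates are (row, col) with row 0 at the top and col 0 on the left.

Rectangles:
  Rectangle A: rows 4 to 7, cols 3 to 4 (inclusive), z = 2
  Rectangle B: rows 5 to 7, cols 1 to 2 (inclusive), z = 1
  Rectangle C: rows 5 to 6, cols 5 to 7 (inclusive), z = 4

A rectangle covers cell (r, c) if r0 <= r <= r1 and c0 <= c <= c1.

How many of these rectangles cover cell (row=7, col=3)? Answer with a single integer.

Answer: 1

Derivation:
Check cell (7,3):
  A: rows 4-7 cols 3-4 -> covers
  B: rows 5-7 cols 1-2 -> outside (col miss)
  C: rows 5-6 cols 5-7 -> outside (row miss)
Count covering = 1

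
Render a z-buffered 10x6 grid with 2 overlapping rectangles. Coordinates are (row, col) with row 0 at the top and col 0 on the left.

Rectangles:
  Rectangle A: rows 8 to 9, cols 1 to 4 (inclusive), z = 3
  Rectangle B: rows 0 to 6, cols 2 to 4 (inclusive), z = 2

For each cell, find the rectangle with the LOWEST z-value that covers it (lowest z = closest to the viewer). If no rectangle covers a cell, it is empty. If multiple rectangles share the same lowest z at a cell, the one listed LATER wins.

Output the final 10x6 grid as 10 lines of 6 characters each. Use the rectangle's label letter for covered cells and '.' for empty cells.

..BBB.
..BBB.
..BBB.
..BBB.
..BBB.
..BBB.
..BBB.
......
.AAAA.
.AAAA.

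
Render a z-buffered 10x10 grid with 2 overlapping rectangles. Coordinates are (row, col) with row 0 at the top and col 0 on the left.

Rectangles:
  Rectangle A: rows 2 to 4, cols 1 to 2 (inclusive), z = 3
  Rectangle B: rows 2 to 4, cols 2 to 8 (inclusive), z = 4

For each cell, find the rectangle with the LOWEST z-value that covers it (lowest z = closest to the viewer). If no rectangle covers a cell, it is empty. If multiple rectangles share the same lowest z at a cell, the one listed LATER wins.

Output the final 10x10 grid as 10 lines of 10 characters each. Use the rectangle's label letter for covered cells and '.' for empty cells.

..........
..........
.AABBBBBB.
.AABBBBBB.
.AABBBBBB.
..........
..........
..........
..........
..........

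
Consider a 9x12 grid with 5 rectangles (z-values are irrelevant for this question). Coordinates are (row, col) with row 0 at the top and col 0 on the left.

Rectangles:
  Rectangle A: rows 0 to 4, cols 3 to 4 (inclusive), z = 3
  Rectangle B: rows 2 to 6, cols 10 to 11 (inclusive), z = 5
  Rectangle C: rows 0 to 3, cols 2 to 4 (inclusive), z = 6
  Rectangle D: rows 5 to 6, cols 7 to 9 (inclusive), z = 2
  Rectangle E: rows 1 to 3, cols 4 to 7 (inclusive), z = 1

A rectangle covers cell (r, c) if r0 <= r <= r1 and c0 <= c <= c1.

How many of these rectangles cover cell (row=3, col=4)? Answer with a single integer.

Answer: 3

Derivation:
Check cell (3,4):
  A: rows 0-4 cols 3-4 -> covers
  B: rows 2-6 cols 10-11 -> outside (col miss)
  C: rows 0-3 cols 2-4 -> covers
  D: rows 5-6 cols 7-9 -> outside (row miss)
  E: rows 1-3 cols 4-7 -> covers
Count covering = 3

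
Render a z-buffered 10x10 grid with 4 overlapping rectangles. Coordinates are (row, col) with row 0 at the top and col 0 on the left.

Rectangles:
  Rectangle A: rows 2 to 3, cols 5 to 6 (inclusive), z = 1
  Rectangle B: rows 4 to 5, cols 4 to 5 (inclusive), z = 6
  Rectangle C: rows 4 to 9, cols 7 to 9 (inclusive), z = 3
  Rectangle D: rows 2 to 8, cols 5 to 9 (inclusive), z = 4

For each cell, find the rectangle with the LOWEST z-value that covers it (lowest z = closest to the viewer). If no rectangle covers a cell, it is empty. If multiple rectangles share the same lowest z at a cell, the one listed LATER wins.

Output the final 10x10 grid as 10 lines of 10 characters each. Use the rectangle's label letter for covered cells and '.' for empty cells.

..........
..........
.....AADDD
.....AADDD
....BDDCCC
....BDDCCC
.....DDCCC
.....DDCCC
.....DDCCC
.......CCC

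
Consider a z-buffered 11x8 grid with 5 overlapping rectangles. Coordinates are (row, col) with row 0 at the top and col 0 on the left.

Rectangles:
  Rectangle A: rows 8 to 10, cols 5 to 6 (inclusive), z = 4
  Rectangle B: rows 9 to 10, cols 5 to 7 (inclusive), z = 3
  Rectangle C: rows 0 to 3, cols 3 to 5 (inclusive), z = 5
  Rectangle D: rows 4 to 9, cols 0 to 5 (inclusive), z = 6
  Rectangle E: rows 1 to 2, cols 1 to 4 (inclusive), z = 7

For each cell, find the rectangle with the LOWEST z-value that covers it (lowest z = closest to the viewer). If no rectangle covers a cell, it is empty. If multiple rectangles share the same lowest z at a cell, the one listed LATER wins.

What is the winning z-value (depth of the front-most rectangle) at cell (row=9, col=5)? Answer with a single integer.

Answer: 3

Derivation:
Check cell (9,5):
  A: rows 8-10 cols 5-6 z=4 -> covers; best now A (z=4)
  B: rows 9-10 cols 5-7 z=3 -> covers; best now B (z=3)
  C: rows 0-3 cols 3-5 -> outside (row miss)
  D: rows 4-9 cols 0-5 z=6 -> covers; best now B (z=3)
  E: rows 1-2 cols 1-4 -> outside (row miss)
Winner: B at z=3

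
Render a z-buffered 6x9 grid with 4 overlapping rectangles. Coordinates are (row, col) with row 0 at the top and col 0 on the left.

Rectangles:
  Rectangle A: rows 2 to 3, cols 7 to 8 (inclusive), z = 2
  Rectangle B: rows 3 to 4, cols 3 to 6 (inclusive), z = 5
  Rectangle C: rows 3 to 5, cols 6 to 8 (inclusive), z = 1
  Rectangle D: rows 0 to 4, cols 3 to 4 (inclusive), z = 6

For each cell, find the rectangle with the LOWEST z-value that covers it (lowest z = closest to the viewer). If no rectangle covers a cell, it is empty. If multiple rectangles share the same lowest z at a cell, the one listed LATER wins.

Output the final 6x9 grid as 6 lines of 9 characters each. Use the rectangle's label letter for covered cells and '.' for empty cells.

...DD....
...DD....
...DD..AA
...BBBCCC
...BBBCCC
......CCC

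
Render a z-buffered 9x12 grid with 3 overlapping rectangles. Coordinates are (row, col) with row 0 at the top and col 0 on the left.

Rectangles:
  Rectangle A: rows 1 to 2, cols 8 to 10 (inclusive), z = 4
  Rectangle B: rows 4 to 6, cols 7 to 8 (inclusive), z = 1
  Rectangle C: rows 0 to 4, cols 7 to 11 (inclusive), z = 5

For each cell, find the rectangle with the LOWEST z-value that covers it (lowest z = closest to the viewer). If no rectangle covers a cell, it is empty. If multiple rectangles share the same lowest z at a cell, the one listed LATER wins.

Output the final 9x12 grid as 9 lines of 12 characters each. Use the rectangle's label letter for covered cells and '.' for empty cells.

.......CCCCC
.......CAAAC
.......CAAAC
.......CCCCC
.......BBCCC
.......BB...
.......BB...
............
............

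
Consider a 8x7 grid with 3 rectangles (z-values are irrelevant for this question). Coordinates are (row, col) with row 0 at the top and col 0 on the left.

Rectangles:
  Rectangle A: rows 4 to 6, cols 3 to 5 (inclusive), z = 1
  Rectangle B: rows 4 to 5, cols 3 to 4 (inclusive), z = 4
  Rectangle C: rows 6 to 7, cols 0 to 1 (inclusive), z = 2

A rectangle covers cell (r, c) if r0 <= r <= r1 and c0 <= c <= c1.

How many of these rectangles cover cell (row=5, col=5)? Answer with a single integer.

Answer: 1

Derivation:
Check cell (5,5):
  A: rows 4-6 cols 3-5 -> covers
  B: rows 4-5 cols 3-4 -> outside (col miss)
  C: rows 6-7 cols 0-1 -> outside (row miss)
Count covering = 1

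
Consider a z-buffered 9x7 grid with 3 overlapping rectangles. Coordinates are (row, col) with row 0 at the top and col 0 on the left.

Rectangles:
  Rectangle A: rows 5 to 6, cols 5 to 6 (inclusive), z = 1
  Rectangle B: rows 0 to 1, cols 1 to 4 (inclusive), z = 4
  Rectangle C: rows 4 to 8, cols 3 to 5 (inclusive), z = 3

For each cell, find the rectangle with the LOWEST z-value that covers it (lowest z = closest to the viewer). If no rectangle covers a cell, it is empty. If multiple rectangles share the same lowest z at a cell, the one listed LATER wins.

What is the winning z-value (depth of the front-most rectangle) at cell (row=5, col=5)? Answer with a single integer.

Answer: 1

Derivation:
Check cell (5,5):
  A: rows 5-6 cols 5-6 z=1 -> covers; best now A (z=1)
  B: rows 0-1 cols 1-4 -> outside (row miss)
  C: rows 4-8 cols 3-5 z=3 -> covers; best now A (z=1)
Winner: A at z=1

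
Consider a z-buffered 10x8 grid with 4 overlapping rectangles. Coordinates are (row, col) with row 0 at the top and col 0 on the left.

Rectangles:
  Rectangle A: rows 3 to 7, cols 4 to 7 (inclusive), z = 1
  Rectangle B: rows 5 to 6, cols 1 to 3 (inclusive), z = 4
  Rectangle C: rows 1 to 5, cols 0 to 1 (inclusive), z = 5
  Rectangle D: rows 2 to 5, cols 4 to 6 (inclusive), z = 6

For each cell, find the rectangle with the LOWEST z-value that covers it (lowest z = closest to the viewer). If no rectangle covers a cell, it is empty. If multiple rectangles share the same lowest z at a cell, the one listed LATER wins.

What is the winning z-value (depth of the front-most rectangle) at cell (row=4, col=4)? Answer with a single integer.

Answer: 1

Derivation:
Check cell (4,4):
  A: rows 3-7 cols 4-7 z=1 -> covers; best now A (z=1)
  B: rows 5-6 cols 1-3 -> outside (row miss)
  C: rows 1-5 cols 0-1 -> outside (col miss)
  D: rows 2-5 cols 4-6 z=6 -> covers; best now A (z=1)
Winner: A at z=1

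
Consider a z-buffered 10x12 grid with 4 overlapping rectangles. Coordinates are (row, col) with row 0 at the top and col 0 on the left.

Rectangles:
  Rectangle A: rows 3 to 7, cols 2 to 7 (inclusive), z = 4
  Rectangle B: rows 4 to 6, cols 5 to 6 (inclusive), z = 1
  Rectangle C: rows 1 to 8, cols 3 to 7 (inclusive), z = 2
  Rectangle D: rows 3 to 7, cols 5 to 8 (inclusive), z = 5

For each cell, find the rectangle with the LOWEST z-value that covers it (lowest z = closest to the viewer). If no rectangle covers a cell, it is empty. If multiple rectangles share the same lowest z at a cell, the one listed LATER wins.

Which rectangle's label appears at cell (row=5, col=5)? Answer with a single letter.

Answer: B

Derivation:
Check cell (5,5):
  A: rows 3-7 cols 2-7 z=4 -> covers; best now A (z=4)
  B: rows 4-6 cols 5-6 z=1 -> covers; best now B (z=1)
  C: rows 1-8 cols 3-7 z=2 -> covers; best now B (z=1)
  D: rows 3-7 cols 5-8 z=5 -> covers; best now B (z=1)
Winner: B at z=1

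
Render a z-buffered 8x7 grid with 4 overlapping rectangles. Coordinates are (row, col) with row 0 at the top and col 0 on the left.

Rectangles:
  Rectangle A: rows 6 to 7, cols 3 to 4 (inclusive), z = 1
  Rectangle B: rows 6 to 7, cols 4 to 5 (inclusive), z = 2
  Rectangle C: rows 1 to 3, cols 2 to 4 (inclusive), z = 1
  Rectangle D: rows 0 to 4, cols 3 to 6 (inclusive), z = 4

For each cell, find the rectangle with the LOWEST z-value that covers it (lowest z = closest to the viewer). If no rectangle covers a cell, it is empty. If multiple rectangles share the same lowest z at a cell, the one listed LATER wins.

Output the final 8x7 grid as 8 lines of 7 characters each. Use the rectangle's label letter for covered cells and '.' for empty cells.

...DDDD
..CCCDD
..CCCDD
..CCCDD
...DDDD
.......
...AAB.
...AAB.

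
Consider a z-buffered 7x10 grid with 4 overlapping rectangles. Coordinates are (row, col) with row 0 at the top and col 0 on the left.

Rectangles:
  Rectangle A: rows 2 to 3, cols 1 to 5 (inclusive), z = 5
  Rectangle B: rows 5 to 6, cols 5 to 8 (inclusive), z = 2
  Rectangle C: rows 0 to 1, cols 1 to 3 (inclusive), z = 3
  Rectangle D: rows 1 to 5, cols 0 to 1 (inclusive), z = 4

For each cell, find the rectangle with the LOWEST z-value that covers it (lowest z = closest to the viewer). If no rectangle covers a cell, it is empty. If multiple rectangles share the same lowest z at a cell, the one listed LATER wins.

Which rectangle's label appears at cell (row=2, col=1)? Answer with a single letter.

Check cell (2,1):
  A: rows 2-3 cols 1-5 z=5 -> covers; best now A (z=5)
  B: rows 5-6 cols 5-8 -> outside (row miss)
  C: rows 0-1 cols 1-3 -> outside (row miss)
  D: rows 1-5 cols 0-1 z=4 -> covers; best now D (z=4)
Winner: D at z=4

Answer: D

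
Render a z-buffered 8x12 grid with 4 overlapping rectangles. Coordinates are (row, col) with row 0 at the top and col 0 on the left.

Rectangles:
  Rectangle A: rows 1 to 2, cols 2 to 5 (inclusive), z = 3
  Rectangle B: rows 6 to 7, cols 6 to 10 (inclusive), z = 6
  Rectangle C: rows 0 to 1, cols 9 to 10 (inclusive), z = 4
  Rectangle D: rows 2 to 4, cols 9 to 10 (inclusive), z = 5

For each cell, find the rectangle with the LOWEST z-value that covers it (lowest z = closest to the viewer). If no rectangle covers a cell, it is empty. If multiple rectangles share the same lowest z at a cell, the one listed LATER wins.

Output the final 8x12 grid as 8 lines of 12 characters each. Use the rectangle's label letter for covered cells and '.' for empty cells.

.........CC.
..AAAA...CC.
..AAAA...DD.
.........DD.
.........DD.
............
......BBBBB.
......BBBBB.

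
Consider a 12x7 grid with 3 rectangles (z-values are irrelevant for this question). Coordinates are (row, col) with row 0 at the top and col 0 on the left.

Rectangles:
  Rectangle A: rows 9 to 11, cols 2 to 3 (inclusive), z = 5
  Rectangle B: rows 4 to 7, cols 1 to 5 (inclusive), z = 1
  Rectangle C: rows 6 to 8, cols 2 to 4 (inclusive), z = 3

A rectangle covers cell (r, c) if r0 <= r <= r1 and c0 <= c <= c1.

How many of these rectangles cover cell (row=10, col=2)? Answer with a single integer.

Check cell (10,2):
  A: rows 9-11 cols 2-3 -> covers
  B: rows 4-7 cols 1-5 -> outside (row miss)
  C: rows 6-8 cols 2-4 -> outside (row miss)
Count covering = 1

Answer: 1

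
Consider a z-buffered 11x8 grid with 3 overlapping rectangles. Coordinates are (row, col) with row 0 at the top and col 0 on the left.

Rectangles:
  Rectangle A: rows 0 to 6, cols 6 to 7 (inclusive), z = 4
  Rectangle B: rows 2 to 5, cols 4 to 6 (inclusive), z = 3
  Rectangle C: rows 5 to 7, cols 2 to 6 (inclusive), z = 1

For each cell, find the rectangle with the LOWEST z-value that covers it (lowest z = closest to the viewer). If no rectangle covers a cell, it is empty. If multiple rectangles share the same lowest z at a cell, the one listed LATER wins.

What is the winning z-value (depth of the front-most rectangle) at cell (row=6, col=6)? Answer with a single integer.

Check cell (6,6):
  A: rows 0-6 cols 6-7 z=4 -> covers; best now A (z=4)
  B: rows 2-5 cols 4-6 -> outside (row miss)
  C: rows 5-7 cols 2-6 z=1 -> covers; best now C (z=1)
Winner: C at z=1

Answer: 1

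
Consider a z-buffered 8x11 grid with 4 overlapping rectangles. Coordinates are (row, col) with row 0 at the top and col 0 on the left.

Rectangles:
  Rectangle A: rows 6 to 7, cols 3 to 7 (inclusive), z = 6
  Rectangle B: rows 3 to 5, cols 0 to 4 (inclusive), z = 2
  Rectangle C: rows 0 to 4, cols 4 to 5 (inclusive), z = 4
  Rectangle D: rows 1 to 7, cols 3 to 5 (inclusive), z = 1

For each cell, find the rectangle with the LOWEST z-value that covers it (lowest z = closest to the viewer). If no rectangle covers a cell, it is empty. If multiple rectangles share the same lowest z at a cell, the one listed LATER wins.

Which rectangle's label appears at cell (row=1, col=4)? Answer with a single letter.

Answer: D

Derivation:
Check cell (1,4):
  A: rows 6-7 cols 3-7 -> outside (row miss)
  B: rows 3-5 cols 0-4 -> outside (row miss)
  C: rows 0-4 cols 4-5 z=4 -> covers; best now C (z=4)
  D: rows 1-7 cols 3-5 z=1 -> covers; best now D (z=1)
Winner: D at z=1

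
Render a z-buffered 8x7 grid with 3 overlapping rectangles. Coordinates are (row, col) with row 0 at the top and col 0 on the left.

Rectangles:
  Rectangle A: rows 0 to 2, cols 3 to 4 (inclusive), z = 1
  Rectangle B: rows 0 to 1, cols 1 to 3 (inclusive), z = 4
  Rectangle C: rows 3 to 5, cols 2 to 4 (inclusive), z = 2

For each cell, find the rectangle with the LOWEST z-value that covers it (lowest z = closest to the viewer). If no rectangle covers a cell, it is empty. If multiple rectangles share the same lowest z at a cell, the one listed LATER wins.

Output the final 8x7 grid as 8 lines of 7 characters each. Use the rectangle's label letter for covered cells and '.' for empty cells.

.BBAA..
.BBAA..
...AA..
..CCC..
..CCC..
..CCC..
.......
.......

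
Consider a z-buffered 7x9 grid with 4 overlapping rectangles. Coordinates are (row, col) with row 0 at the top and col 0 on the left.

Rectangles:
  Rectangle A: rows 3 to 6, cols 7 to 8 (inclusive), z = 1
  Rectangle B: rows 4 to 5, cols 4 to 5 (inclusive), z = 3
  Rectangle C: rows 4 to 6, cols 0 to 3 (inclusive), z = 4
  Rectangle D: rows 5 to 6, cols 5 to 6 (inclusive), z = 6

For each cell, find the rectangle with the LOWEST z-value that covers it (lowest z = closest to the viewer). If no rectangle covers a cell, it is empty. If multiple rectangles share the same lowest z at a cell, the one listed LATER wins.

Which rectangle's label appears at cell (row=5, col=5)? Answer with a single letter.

Answer: B

Derivation:
Check cell (5,5):
  A: rows 3-6 cols 7-8 -> outside (col miss)
  B: rows 4-5 cols 4-5 z=3 -> covers; best now B (z=3)
  C: rows 4-6 cols 0-3 -> outside (col miss)
  D: rows 5-6 cols 5-6 z=6 -> covers; best now B (z=3)
Winner: B at z=3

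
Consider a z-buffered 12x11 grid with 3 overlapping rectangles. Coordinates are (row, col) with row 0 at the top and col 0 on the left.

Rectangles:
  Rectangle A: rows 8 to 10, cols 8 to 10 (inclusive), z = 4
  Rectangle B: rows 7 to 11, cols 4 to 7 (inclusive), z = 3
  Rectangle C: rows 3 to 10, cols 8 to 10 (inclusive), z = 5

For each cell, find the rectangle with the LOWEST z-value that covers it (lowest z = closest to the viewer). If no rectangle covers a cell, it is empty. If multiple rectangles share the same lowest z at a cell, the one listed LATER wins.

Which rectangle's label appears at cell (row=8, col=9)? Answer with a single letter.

Check cell (8,9):
  A: rows 8-10 cols 8-10 z=4 -> covers; best now A (z=4)
  B: rows 7-11 cols 4-7 -> outside (col miss)
  C: rows 3-10 cols 8-10 z=5 -> covers; best now A (z=4)
Winner: A at z=4

Answer: A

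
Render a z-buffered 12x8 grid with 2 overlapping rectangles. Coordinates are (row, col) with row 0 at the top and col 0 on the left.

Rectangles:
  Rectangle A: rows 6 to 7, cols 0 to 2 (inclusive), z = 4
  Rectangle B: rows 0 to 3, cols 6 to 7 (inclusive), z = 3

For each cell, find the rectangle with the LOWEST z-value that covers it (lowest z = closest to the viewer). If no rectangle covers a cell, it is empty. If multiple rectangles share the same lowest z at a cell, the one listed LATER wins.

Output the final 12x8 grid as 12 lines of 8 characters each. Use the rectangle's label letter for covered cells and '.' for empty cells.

......BB
......BB
......BB
......BB
........
........
AAA.....
AAA.....
........
........
........
........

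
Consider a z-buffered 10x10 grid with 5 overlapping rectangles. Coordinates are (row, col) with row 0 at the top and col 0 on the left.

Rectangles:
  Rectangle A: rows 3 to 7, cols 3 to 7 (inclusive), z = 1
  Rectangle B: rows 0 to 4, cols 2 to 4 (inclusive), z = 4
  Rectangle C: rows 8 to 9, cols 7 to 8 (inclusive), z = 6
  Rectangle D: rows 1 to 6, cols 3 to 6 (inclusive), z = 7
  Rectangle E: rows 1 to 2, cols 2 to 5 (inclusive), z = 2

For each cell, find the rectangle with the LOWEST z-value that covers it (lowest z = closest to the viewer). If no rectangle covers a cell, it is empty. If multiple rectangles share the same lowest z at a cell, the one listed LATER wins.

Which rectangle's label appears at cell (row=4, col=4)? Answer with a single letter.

Check cell (4,4):
  A: rows 3-7 cols 3-7 z=1 -> covers; best now A (z=1)
  B: rows 0-4 cols 2-4 z=4 -> covers; best now A (z=1)
  C: rows 8-9 cols 7-8 -> outside (row miss)
  D: rows 1-6 cols 3-6 z=7 -> covers; best now A (z=1)
  E: rows 1-2 cols 2-5 -> outside (row miss)
Winner: A at z=1

Answer: A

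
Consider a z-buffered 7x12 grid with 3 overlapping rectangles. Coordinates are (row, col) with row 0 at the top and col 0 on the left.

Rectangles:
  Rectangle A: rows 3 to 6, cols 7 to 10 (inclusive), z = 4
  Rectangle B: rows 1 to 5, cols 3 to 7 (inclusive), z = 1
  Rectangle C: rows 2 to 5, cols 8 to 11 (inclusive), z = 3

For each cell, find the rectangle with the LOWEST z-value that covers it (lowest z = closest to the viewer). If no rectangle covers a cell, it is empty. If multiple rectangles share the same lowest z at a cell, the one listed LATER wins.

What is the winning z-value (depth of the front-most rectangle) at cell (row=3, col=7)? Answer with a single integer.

Answer: 1

Derivation:
Check cell (3,7):
  A: rows 3-6 cols 7-10 z=4 -> covers; best now A (z=4)
  B: rows 1-5 cols 3-7 z=1 -> covers; best now B (z=1)
  C: rows 2-5 cols 8-11 -> outside (col miss)
Winner: B at z=1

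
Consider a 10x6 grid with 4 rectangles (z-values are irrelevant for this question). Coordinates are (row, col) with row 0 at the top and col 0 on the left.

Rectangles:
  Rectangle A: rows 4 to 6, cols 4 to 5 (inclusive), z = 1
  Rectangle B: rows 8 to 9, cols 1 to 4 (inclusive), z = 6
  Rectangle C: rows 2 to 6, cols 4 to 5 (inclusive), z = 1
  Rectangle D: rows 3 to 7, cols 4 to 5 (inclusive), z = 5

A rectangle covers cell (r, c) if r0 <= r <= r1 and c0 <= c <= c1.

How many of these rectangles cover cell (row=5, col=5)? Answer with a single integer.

Check cell (5,5):
  A: rows 4-6 cols 4-5 -> covers
  B: rows 8-9 cols 1-4 -> outside (row miss)
  C: rows 2-6 cols 4-5 -> covers
  D: rows 3-7 cols 4-5 -> covers
Count covering = 3

Answer: 3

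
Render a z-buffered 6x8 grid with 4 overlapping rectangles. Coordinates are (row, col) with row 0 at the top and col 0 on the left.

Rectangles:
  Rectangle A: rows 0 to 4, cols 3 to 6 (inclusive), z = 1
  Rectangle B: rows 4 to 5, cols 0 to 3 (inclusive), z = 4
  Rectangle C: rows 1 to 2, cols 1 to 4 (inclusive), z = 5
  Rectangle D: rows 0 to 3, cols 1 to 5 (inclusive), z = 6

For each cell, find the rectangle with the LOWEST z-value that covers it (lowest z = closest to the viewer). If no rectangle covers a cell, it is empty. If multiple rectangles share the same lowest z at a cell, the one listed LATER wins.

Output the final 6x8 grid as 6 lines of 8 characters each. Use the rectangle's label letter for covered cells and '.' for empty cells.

.DDAAAA.
.CCAAAA.
.CCAAAA.
.DDAAAA.
BBBAAAA.
BBBB....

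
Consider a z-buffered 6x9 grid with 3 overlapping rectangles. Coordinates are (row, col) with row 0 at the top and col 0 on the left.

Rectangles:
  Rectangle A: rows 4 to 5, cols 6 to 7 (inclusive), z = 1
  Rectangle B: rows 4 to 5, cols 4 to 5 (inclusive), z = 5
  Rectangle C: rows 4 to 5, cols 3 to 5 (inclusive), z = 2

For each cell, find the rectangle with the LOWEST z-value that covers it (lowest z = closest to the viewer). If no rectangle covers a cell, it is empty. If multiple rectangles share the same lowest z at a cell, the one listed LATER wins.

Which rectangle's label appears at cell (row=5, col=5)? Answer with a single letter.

Check cell (5,5):
  A: rows 4-5 cols 6-7 -> outside (col miss)
  B: rows 4-5 cols 4-5 z=5 -> covers; best now B (z=5)
  C: rows 4-5 cols 3-5 z=2 -> covers; best now C (z=2)
Winner: C at z=2

Answer: C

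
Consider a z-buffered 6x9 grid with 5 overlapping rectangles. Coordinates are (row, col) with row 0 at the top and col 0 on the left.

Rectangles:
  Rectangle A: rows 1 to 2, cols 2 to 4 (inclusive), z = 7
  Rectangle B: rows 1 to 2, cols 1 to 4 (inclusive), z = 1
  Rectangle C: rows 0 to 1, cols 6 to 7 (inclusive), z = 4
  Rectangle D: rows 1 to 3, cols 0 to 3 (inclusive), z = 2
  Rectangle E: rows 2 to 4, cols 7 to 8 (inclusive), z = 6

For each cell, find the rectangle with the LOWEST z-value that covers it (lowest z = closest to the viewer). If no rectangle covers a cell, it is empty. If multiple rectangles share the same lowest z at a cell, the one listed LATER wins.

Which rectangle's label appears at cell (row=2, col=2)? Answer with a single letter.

Check cell (2,2):
  A: rows 1-2 cols 2-4 z=7 -> covers; best now A (z=7)
  B: rows 1-2 cols 1-4 z=1 -> covers; best now B (z=1)
  C: rows 0-1 cols 6-7 -> outside (row miss)
  D: rows 1-3 cols 0-3 z=2 -> covers; best now B (z=1)
  E: rows 2-4 cols 7-8 -> outside (col miss)
Winner: B at z=1

Answer: B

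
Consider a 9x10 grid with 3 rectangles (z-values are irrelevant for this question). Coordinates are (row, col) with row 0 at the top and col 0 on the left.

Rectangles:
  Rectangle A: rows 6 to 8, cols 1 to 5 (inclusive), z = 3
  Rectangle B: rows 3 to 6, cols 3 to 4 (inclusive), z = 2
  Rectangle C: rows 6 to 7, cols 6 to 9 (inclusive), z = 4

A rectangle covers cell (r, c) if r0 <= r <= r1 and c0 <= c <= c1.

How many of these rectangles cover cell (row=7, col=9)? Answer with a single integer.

Check cell (7,9):
  A: rows 6-8 cols 1-5 -> outside (col miss)
  B: rows 3-6 cols 3-4 -> outside (row miss)
  C: rows 6-7 cols 6-9 -> covers
Count covering = 1

Answer: 1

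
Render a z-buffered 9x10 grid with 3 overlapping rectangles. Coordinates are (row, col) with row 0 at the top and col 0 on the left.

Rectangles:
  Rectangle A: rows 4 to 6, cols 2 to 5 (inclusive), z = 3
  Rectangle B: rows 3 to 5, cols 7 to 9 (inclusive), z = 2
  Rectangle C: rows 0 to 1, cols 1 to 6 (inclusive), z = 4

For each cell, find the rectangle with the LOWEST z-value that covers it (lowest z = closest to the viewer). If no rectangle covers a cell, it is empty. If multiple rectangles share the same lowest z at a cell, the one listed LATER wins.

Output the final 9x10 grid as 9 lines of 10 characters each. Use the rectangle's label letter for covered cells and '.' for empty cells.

.CCCCCC...
.CCCCCC...
..........
.......BBB
..AAAA.BBB
..AAAA.BBB
..AAAA....
..........
..........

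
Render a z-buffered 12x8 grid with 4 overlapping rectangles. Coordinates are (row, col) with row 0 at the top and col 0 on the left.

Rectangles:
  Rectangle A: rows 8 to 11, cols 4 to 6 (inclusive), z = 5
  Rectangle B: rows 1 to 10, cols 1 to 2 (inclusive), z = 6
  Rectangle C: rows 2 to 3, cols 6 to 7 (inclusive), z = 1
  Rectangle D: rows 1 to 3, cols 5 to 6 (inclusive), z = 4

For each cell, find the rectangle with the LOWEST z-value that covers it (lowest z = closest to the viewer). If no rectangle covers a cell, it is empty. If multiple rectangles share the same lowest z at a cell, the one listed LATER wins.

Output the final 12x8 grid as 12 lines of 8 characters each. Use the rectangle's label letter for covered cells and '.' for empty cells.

........
.BB..DD.
.BB..DCC
.BB..DCC
.BB.....
.BB.....
.BB.....
.BB.....
.BB.AAA.
.BB.AAA.
.BB.AAA.
....AAA.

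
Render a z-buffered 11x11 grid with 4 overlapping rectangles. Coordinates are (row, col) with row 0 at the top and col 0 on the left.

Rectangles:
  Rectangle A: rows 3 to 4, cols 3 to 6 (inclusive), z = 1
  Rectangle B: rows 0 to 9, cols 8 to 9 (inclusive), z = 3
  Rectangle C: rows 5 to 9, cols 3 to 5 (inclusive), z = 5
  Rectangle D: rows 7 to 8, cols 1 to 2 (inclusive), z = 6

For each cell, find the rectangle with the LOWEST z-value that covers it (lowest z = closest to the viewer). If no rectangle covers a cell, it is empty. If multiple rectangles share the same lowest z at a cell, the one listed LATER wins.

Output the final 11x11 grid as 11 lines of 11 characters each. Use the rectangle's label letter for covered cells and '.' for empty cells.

........BB.
........BB.
........BB.
...AAAA.BB.
...AAAA.BB.
...CCC..BB.
...CCC..BB.
.DDCCC..BB.
.DDCCC..BB.
...CCC..BB.
...........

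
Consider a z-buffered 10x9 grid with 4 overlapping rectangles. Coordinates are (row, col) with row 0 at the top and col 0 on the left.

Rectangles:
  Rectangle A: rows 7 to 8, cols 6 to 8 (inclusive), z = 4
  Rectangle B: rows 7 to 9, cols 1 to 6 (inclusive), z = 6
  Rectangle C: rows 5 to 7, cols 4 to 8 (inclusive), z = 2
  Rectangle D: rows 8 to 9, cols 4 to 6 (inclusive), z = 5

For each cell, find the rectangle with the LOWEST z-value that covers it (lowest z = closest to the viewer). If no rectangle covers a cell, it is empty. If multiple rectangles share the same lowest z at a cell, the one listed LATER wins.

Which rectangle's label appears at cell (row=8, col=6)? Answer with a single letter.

Answer: A

Derivation:
Check cell (8,6):
  A: rows 7-8 cols 6-8 z=4 -> covers; best now A (z=4)
  B: rows 7-9 cols 1-6 z=6 -> covers; best now A (z=4)
  C: rows 5-7 cols 4-8 -> outside (row miss)
  D: rows 8-9 cols 4-6 z=5 -> covers; best now A (z=4)
Winner: A at z=4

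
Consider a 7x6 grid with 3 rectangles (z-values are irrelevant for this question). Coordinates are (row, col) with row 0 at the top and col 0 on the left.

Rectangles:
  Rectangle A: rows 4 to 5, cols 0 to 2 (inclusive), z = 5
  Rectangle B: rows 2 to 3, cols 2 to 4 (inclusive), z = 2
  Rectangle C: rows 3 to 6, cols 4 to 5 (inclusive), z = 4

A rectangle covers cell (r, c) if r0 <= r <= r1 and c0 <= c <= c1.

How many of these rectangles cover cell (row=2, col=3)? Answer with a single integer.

Check cell (2,3):
  A: rows 4-5 cols 0-2 -> outside (row miss)
  B: rows 2-3 cols 2-4 -> covers
  C: rows 3-6 cols 4-5 -> outside (row miss)
Count covering = 1

Answer: 1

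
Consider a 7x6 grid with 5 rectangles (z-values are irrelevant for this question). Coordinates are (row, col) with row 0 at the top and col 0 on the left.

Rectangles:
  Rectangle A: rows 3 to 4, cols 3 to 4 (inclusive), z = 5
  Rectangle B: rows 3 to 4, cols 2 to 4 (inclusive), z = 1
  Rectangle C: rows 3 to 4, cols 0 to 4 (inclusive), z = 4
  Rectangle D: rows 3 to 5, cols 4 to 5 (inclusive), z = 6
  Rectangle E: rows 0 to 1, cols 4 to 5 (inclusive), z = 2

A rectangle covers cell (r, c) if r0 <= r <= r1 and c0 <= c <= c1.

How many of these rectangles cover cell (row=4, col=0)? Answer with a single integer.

Answer: 1

Derivation:
Check cell (4,0):
  A: rows 3-4 cols 3-4 -> outside (col miss)
  B: rows 3-4 cols 2-4 -> outside (col miss)
  C: rows 3-4 cols 0-4 -> covers
  D: rows 3-5 cols 4-5 -> outside (col miss)
  E: rows 0-1 cols 4-5 -> outside (row miss)
Count covering = 1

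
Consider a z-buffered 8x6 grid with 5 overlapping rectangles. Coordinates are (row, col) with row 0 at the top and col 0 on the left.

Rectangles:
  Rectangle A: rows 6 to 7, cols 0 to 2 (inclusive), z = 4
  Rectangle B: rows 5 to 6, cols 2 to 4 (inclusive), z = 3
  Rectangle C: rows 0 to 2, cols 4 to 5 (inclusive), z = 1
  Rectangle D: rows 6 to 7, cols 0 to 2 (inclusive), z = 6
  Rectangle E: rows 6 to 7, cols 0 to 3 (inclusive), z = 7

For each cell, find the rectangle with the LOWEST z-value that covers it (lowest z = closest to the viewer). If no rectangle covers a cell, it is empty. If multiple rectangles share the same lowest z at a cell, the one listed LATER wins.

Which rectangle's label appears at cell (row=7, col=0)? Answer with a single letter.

Check cell (7,0):
  A: rows 6-7 cols 0-2 z=4 -> covers; best now A (z=4)
  B: rows 5-6 cols 2-4 -> outside (row miss)
  C: rows 0-2 cols 4-5 -> outside (row miss)
  D: rows 6-7 cols 0-2 z=6 -> covers; best now A (z=4)
  E: rows 6-7 cols 0-3 z=7 -> covers; best now A (z=4)
Winner: A at z=4

Answer: A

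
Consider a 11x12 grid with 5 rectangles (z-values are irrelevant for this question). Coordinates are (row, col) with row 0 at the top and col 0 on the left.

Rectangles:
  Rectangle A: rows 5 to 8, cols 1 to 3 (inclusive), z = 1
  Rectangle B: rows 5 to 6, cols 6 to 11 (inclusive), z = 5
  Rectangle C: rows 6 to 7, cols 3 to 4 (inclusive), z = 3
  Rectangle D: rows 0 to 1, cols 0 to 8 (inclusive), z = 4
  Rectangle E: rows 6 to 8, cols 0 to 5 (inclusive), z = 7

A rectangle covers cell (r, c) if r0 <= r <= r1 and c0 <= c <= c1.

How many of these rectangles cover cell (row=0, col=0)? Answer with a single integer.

Answer: 1

Derivation:
Check cell (0,0):
  A: rows 5-8 cols 1-3 -> outside (row miss)
  B: rows 5-6 cols 6-11 -> outside (row miss)
  C: rows 6-7 cols 3-4 -> outside (row miss)
  D: rows 0-1 cols 0-8 -> covers
  E: rows 6-8 cols 0-5 -> outside (row miss)
Count covering = 1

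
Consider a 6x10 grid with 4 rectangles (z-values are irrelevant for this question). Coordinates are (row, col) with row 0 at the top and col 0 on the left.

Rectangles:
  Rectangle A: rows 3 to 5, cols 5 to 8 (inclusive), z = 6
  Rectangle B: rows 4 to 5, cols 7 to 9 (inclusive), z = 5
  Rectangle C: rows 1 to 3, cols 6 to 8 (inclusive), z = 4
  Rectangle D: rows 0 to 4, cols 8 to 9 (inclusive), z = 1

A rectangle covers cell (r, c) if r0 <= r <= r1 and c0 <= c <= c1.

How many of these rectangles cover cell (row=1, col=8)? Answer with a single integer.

Check cell (1,8):
  A: rows 3-5 cols 5-8 -> outside (row miss)
  B: rows 4-5 cols 7-9 -> outside (row miss)
  C: rows 1-3 cols 6-8 -> covers
  D: rows 0-4 cols 8-9 -> covers
Count covering = 2

Answer: 2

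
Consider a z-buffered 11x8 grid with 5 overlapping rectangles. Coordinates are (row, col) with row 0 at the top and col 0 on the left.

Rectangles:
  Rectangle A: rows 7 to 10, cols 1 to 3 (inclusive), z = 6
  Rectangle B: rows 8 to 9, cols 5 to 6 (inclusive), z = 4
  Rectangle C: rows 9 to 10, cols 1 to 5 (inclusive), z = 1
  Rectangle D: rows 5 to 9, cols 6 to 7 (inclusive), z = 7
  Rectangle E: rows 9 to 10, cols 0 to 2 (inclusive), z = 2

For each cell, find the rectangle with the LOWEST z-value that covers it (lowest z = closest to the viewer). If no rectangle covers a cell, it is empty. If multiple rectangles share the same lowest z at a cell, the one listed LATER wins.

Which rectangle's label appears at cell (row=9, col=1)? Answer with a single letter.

Check cell (9,1):
  A: rows 7-10 cols 1-3 z=6 -> covers; best now A (z=6)
  B: rows 8-9 cols 5-6 -> outside (col miss)
  C: rows 9-10 cols 1-5 z=1 -> covers; best now C (z=1)
  D: rows 5-9 cols 6-7 -> outside (col miss)
  E: rows 9-10 cols 0-2 z=2 -> covers; best now C (z=1)
Winner: C at z=1

Answer: C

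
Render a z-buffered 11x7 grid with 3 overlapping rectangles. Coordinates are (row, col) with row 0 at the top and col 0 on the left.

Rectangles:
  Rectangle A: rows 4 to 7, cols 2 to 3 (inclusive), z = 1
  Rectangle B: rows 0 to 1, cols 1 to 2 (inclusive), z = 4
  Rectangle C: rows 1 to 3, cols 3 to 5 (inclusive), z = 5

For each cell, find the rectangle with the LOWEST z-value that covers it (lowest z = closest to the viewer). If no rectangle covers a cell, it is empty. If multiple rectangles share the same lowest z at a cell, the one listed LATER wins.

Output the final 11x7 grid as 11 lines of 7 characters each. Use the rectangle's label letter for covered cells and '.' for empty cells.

.BB....
.BBCCC.
...CCC.
...CCC.
..AA...
..AA...
..AA...
..AA...
.......
.......
.......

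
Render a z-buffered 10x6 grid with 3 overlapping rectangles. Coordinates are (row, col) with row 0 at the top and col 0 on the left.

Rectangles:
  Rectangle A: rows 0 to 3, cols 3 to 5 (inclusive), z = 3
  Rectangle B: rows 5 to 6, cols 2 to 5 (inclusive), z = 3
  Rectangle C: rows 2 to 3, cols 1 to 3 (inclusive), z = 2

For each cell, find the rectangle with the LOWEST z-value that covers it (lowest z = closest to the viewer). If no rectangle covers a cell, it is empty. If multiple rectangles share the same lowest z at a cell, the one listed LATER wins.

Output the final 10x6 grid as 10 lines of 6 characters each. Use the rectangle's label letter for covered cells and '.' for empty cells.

...AAA
...AAA
.CCCAA
.CCCAA
......
..BBBB
..BBBB
......
......
......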